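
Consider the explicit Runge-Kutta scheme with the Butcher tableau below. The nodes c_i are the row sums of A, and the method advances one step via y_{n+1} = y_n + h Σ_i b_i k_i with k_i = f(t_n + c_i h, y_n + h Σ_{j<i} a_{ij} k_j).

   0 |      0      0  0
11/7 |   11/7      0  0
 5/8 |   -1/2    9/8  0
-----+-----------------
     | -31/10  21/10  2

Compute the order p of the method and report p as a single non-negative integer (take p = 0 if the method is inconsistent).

b = (-31/10, 21/10, 2)
c = (0, 11/7, 5/8)
Ac = (0, 0, 99/56)
Σ b_i: (-31/10)·1 + 21/10·1 + 2·1 = 1 ✓
b·c: 21/10·11/7 + 2·5/8 = 91/20 ≠ 1/2 ⇒ order 1.

1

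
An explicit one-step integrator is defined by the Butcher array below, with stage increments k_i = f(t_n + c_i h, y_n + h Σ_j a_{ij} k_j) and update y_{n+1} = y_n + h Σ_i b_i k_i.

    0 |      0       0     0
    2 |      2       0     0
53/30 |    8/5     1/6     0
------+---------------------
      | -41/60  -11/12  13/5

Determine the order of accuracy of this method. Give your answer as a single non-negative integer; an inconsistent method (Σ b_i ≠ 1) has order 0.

1

b = (-41/60, -11/12, 13/5)
c = (0, 2, 53/30)
Ac = (0, 0, 1/3)
Σ b_i: (-41/60)·1 + (-11/12)·1 + 13/5·1 = 1 ✓
b·c: (-11/12)·2 + 13/5·53/30 = 69/25 ≠ 1/2 ⇒ order 1.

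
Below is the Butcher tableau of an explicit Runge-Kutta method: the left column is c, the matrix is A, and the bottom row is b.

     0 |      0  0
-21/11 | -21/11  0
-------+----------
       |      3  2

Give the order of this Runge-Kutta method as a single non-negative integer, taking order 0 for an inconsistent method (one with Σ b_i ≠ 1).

0

b = (3, 2)
c = (0, -21/11)
Σ b_i: 3·1 + 2·1 = 5 ≠ 1 ⇒ order 0.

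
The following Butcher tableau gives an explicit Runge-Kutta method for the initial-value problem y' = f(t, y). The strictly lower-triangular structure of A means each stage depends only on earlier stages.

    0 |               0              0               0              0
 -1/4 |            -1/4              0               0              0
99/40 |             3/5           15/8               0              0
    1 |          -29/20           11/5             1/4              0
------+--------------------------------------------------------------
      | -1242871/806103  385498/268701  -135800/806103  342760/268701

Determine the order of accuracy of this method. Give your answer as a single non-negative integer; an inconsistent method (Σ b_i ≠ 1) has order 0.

b = (-1242871/806103, 385498/268701, -135800/806103, 342760/268701)
c = (0, -1/4, 99/40, 1)
Ac = (0, 0, -15/32, 11/160)
Σ b_i: (-1242871/806103)·1 + 385498/268701·1 + (-135800/806103)·1 + 342760/268701·1 = 1 ✓
b·c: 385498/268701·(-1/4) + (-135800/806103)·99/40 + 342760/268701·1 = 1/2 ✓
b·c²: 385498/268701·1/16 + (-135800/806103)·9801/1600 + 342760/268701·1 = 1/3 ✓
b·Ac: (-135800/806103)·(-15/32) + 342760/268701·11/160 = 1/6 ✓
b·c³: 385498/268701·(-1/64) + (-135800/806103)·970299/64000 + 342760/268701·1 = -37285099/28661440 ≠ 1/4 ⇒ order 3.
b·(c∘Ac): (-135800/806103)·(-297/256) + 342760/268701·11/160 = 2434597/8598432 ≠ 1/8
b·Ac²: (-135800/806103)·15/128 + 342760/268701·10681/6400 = 90676739/42992160 ≠ 1/12
b·A²c: 342760/268701·(-15/128) = -214225/1433072 ≠ 1/24

3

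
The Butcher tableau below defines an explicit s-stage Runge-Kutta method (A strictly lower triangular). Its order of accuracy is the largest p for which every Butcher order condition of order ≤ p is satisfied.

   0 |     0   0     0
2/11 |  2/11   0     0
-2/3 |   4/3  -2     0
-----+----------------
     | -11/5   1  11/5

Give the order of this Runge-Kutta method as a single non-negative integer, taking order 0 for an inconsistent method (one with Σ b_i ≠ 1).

1

b = (-11/5, 1, 11/5)
c = (0, 2/11, -2/3)
Ac = (0, 0, -4/11)
Σ b_i: (-11/5)·1 + 1·1 + 11/5·1 = 1 ✓
b·c: 1·2/11 + 11/5·(-2/3) = -212/165 ≠ 1/2 ⇒ order 1.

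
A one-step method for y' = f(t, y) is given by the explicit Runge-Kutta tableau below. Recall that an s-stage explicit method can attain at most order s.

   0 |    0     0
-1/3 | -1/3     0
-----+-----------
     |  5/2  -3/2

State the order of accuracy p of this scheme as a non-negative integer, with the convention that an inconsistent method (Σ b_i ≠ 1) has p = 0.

2

b = (5/2, -3/2)
c = (0, -1/3)
Σ b_i: 5/2·1 + (-3/2)·1 = 1 ✓
b·c: (-3/2)·(-1/3) = 1/2 ✓; 2 stages ⇒ order 2.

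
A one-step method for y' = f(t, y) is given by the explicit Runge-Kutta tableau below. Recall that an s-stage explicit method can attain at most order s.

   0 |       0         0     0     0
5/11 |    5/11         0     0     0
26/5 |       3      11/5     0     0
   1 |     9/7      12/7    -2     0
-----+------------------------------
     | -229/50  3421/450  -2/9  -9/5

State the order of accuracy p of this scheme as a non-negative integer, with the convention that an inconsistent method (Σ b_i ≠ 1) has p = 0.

b = (-229/50, 3421/450, -2/9, -9/5)
c = (0, 5/11, 26/5, 1)
Ac = (0, 0, 1, -3704/385)
Σ b_i: (-229/50)·1 + 3421/450·1 + (-2/9)·1 + (-9/5)·1 = 1 ✓
b·c: 3421/450·5/11 + (-2/9)·26/5 + (-9/5)·1 = 1/2 ✓
b·c²: 3421/450·25/121 + (-2/9)·676/25 + (-9/5)·1 = -3431/550 ≠ 1/3 ⇒ order 2.
b·Ac: (-2/9)·1 + (-9/5)·(-3704/385) = 296174/17325 ≠ 1/6

2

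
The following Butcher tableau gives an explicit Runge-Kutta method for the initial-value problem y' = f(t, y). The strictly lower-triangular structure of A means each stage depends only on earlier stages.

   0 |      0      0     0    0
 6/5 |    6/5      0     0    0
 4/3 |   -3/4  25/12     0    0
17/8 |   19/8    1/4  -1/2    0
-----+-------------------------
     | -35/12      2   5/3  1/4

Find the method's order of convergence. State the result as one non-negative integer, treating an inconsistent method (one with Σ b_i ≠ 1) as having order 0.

b = (-35/12, 2, 5/3, 1/4)
c = (0, 6/5, 4/3, 17/8)
Ac = (0, 0, 5/2, -11/30)
Σ b_i: (-35/12)·1 + 2·1 + 5/3·1 + 1/4·1 = 1 ✓
b·c: 2·6/5 + 5/3·4/3 + 1/4·17/8 = 7421/1440 ≠ 1/2 ⇒ order 1.

1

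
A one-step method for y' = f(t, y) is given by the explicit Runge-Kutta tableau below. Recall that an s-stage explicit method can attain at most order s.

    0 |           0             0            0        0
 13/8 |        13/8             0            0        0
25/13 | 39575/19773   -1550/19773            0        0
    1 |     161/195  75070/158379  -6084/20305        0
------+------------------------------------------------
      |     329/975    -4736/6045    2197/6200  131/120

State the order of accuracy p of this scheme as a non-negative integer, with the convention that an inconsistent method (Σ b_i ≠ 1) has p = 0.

b = (329/975, -4736/6045, 2197/6200, 131/120)
c = (0, 13/8, 25/13, 1)
Ac = (0, 0, -775/6084, 305/1572)
Σ b_i: 329/975·1 + (-4736/6045)·1 + 2197/6200·1 + 131/120·1 = 1 ✓
b·c: (-4736/6045)·13/8 + 2197/6200·25/13 + 131/120·1 = 1/2 ✓
b·c²: (-4736/6045)·169/64 + 2197/6200·625/169 + 131/120·1 = 1/3 ✓
b·Ac: 2197/6200·(-775/6084) + 131/120·305/1572 = 1/6 ✓
b·c³: (-4736/6045)·2197/512 + 2197/6200·15625/2197 + 131/120·1 = 1/4 ✓
b·(c∘Ac): 2197/6200·(-19375/79092) + 131/120·305/1572 = 1/8 ✓
b·Ac²: 2197/6200·(-775/3744) + 131/120·1805/12576 = 1/12 ✓
b·A²c: 131/120·5/131 = 1/24 ✓; 4 stages ⇒ order 4.

4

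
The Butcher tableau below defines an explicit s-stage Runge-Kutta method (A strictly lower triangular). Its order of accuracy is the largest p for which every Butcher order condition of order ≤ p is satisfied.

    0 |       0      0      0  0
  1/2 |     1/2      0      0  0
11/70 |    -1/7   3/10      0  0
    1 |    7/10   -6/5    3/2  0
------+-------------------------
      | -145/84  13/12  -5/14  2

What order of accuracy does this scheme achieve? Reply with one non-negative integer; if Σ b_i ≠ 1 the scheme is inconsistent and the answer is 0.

b = (-145/84, 13/12, -5/14, 2)
c = (0, 1/2, 11/70, 1)
Ac = (0, 0, 3/20, -51/140)
Σ b_i: (-145/84)·1 + 13/12·1 + (-5/14)·1 + 2·1 = 1 ✓
b·c: 13/12·1/2 + (-5/14)·11/70 + 2·1 = 2923/1176 ≠ 1/2 ⇒ order 1.

1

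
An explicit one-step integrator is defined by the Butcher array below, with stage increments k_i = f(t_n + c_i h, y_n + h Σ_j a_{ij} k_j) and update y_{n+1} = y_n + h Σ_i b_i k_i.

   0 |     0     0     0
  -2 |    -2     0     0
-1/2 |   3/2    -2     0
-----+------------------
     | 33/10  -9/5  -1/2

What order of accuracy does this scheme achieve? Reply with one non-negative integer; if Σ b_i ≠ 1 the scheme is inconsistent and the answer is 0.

b = (33/10, -9/5, -1/2)
c = (0, -2, -1/2)
Ac = (0, 0, 4)
Σ b_i: 33/10·1 + (-9/5)·1 + (-1/2)·1 = 1 ✓
b·c: (-9/5)·(-2) + (-1/2)·(-1/2) = 77/20 ≠ 1/2 ⇒ order 1.

1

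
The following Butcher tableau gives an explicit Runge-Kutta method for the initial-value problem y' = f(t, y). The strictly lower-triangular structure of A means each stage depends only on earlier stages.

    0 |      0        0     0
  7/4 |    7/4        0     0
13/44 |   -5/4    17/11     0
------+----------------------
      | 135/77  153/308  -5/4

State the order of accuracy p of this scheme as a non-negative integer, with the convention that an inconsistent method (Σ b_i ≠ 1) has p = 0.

b = (135/77, 153/308, -5/4)
c = (0, 7/4, 13/44)
Ac = (0, 0, 119/44)
Σ b_i: 135/77·1 + 153/308·1 + (-5/4)·1 = 1 ✓
b·c: 153/308·7/4 + (-5/4)·13/44 = 1/2 ✓
b·c²: 153/308·49/16 + (-5/4)·169/1936 = 1367/968 ≠ 1/3 ⇒ order 2.
b·Ac: (-5/4)·119/44 = -595/176 ≠ 1/6

2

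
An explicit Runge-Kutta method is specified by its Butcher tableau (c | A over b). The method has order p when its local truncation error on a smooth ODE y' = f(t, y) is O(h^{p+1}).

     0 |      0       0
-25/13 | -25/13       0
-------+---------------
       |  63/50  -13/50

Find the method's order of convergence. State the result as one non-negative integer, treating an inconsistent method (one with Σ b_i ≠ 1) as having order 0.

2

b = (63/50, -13/50)
c = (0, -25/13)
Σ b_i: 63/50·1 + (-13/50)·1 = 1 ✓
b·c: (-13/50)·(-25/13) = 1/2 ✓; 2 stages ⇒ order 2.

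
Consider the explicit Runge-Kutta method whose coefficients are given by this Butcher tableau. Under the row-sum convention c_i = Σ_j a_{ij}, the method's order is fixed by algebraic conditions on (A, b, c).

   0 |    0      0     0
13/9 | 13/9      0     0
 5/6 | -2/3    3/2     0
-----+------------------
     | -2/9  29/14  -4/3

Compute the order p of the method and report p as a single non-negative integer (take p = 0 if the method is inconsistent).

b = (-2/9, 29/14, -4/3)
c = (0, 13/9, 5/6)
Ac = (0, 0, 13/6)
Σ b_i: (-2/9)·1 + 29/14·1 + (-4/3)·1 = 65/126 ≠ 1 ⇒ order 0.

0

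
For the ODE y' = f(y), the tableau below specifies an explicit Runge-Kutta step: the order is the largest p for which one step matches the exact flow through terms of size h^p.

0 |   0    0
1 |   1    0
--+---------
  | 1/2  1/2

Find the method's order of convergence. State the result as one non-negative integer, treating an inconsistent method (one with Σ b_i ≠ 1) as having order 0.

b = (1/2, 1/2)
c = (0, 1)
Σ b_i: 1/2·1 + 1/2·1 = 1 ✓
b·c: 1/2·1 = 1/2 ✓; 2 stages ⇒ order 2.

2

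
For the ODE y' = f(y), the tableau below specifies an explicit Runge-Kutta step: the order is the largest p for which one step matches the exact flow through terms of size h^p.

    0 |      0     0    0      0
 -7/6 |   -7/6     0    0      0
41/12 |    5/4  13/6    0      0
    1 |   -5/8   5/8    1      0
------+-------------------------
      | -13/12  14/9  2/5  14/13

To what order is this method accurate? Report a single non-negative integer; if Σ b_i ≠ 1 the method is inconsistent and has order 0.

b = (-13/12, 14/9, 2/5, 14/13)
c = (0, -7/6, 41/12, 1)
Ac = (0, 0, -91/36, 43/16)
Σ b_i: (-13/12)·1 + 14/9·1 + 2/5·1 + 14/13·1 = 4561/2340 ≠ 1 ⇒ order 0.

0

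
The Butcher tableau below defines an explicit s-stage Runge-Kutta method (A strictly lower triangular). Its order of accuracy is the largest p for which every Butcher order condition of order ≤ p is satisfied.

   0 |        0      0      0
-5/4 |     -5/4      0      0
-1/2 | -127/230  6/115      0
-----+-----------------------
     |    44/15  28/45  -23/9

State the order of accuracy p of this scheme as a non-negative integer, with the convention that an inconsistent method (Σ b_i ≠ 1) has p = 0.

b = (44/15, 28/45, -23/9)
c = (0, -5/4, -1/2)
Ac = (0, 0, -3/46)
Σ b_i: 44/15·1 + 28/45·1 + (-23/9)·1 = 1 ✓
b·c: 28/45·(-5/4) + (-23/9)·(-1/2) = 1/2 ✓
b·c²: 28/45·25/16 + (-23/9)·1/4 = 1/3 ✓
b·Ac: (-23/9)·(-3/46) = 1/6 ✓; 3 stages ⇒ order 3.

3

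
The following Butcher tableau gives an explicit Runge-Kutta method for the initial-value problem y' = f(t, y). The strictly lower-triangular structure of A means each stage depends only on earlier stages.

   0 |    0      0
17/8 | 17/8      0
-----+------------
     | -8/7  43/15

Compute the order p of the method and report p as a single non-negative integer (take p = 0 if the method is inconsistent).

0

b = (-8/7, 43/15)
c = (0, 17/8)
Σ b_i: (-8/7)·1 + 43/15·1 = 181/105 ≠ 1 ⇒ order 0.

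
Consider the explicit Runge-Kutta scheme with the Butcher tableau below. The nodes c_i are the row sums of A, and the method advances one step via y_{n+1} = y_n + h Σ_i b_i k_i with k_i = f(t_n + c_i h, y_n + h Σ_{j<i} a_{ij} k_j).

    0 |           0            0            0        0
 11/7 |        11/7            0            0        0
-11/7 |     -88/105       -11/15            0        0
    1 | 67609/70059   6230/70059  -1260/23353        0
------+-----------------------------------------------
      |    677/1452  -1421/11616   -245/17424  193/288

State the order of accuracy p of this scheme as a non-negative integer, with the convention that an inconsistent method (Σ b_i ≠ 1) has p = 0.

b = (677/1452, -1421/11616, -245/17424, 193/288)
c = (0, 11/7, -11/7, 1)
Ac = (0, 0, -121/105, 130/579)
Σ b_i: 677/1452·1 + (-1421/11616)·1 + (-245/17424)·1 + 193/288·1 = 1 ✓
b·c: (-1421/11616)·11/7 + (-245/17424)·(-11/7) + 193/288·1 = 1/2 ✓
b·c²: (-1421/11616)·121/49 + (-245/17424)·121/49 + 193/288·1 = 1/3 ✓
b·Ac: (-245/17424)·(-121/105) + 193/288·130/579 = 1/6 ✓
b·c³: (-1421/11616)·1331/343 + (-245/17424)·(-1331/343) + 193/288·1 = 1/4 ✓
b·(c∘Ac): (-245/17424)·1331/735 + 193/288·130/579 = 1/8 ✓
b·Ac²: (-245/17424)·(-1331/735) + 193/288·50/579 = 1/12 ✓
b·A²c: 193/288·12/193 = 1/24 ✓; 4 stages ⇒ order 4.

4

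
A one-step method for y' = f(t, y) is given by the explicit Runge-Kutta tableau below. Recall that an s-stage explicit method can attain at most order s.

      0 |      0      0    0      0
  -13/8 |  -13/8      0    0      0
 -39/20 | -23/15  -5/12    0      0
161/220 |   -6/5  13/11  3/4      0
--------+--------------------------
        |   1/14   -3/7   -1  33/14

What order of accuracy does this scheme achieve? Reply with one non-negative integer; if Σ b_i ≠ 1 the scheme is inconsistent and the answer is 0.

b = (1/14, -3/7, -1, 33/14)
c = (0, -13/8, -39/20, 161/220)
Ac = (0, 0, 65/96, -2977/880)
Σ b_i: 1/14·1 + (-3/7)·1 + (-1)·1 + 33/14·1 = 1 ✓
b·c: (-3/7)·(-13/8) + (-1)·(-39/20) + 33/14·161/220 = 153/35 ≠ 1/2 ⇒ order 1.

1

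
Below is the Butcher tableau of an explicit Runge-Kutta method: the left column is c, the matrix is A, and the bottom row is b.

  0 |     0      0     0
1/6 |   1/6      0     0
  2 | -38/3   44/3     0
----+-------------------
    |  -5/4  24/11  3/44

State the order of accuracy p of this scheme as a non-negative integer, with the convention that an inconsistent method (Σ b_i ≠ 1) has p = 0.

3

b = (-5/4, 24/11, 3/44)
c = (0, 1/6, 2)
Ac = (0, 0, 22/9)
Σ b_i: (-5/4)·1 + 24/11·1 + 3/44·1 = 1 ✓
b·c: 24/11·1/6 + 3/44·2 = 1/2 ✓
b·c²: 24/11·1/36 + 3/44·4 = 1/3 ✓
b·Ac: 3/44·22/9 = 1/6 ✓; 3 stages ⇒ order 3.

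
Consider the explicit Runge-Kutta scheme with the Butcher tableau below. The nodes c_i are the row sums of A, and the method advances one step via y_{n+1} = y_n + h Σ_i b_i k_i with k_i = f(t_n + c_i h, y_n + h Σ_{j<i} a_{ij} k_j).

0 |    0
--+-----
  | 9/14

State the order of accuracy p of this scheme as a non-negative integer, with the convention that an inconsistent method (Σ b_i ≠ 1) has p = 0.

0

b = (9/14)
c = (0)
Σ b_i: 9/14·1 = 9/14 ≠ 1 ⇒ order 0.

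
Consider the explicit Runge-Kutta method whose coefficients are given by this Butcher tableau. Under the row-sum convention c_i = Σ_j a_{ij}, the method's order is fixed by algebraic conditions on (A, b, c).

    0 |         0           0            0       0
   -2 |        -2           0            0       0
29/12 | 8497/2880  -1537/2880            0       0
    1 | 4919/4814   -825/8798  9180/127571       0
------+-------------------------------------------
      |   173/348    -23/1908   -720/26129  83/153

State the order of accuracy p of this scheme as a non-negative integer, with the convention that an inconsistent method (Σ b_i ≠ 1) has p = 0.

4

b = (173/348, -23/1908, -720/26129, 83/153)
c = (0, -2, 29/12, 1)
Ac = (0, 0, 1537/1440, 30/83)
Σ b_i: 173/348·1 + (-23/1908)·1 + (-720/26129)·1 + 83/153·1 = 1 ✓
b·c: (-23/1908)·(-2) + (-720/26129)·29/12 + 83/153·1 = 1/2 ✓
b·c²: (-23/1908)·4 + (-720/26129)·841/144 + 83/153·1 = 1/3 ✓
b·Ac: (-720/26129)·1537/1440 + 83/153·30/83 = 1/6 ✓
b·c³: (-23/1908)·(-8) + (-720/26129)·24389/1728 + 83/153·1 = 1/4 ✓
b·(c∘Ac): (-720/26129)·44573/17280 + 83/153·30/83 = 1/8 ✓
b·Ac²: (-720/26129)·(-1537/720) + 83/153·15/332 = 1/12 ✓
b·A²c: 83/153·51/664 = 1/24 ✓; 4 stages ⇒ order 4.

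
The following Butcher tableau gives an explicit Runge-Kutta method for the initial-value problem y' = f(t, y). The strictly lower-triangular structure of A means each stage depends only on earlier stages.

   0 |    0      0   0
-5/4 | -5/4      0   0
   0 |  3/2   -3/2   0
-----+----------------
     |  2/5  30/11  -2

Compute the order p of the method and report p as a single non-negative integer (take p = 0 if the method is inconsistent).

b = (2/5, 30/11, -2)
c = (0, -5/4, 0)
Ac = (0, 0, 15/8)
Σ b_i: 2/5·1 + 30/11·1 + (-2)·1 = 62/55 ≠ 1 ⇒ order 0.

0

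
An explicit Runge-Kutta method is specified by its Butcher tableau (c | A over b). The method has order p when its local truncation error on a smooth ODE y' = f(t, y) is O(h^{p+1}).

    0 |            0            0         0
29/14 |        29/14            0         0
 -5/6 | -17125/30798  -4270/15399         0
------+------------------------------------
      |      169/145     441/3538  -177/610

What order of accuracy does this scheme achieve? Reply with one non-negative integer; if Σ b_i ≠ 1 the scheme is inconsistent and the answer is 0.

3

b = (169/145, 441/3538, -177/610)
c = (0, 29/14, -5/6)
Ac = (0, 0, -305/531)
Σ b_i: 169/145·1 + 441/3538·1 + (-177/610)·1 = 1 ✓
b·c: 441/3538·29/14 + (-177/610)·(-5/6) = 1/2 ✓
b·c²: 441/3538·841/196 + (-177/610)·25/36 = 1/3 ✓
b·Ac: (-177/610)·(-305/531) = 1/6 ✓; 3 stages ⇒ order 3.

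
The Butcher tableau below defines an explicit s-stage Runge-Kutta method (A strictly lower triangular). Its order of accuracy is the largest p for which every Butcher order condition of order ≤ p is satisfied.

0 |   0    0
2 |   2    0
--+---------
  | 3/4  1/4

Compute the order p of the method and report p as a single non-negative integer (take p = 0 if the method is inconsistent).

2

b = (3/4, 1/4)
c = (0, 2)
Σ b_i: 3/4·1 + 1/4·1 = 1 ✓
b·c: 1/4·2 = 1/2 ✓; 2 stages ⇒ order 2.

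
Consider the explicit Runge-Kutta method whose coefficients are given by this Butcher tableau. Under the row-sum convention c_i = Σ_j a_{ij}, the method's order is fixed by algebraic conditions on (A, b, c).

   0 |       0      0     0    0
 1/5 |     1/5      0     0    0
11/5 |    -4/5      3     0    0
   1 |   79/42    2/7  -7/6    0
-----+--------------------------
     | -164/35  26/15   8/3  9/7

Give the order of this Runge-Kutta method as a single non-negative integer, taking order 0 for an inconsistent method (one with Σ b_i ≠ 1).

1

b = (-164/35, 26/15, 8/3, 9/7)
c = (0, 1/5, 11/5, 1)
Ac = (0, 0, 3/5, -527/210)
Σ b_i: (-164/35)·1 + 26/15·1 + 8/3·1 + 9/7·1 = 1 ✓
b·c: 26/15·1/5 + 8/3·11/5 + 9/7·1 = 3937/525 ≠ 1/2 ⇒ order 1.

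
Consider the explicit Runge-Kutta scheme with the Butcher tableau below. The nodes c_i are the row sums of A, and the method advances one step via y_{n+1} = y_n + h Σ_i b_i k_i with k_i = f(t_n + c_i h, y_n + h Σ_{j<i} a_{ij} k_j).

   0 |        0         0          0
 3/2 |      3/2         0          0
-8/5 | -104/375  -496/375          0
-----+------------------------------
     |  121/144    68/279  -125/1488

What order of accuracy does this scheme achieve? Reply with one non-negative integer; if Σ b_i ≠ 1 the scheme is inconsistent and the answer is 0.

b = (121/144, 68/279, -125/1488)
c = (0, 3/2, -8/5)
Ac = (0, 0, -248/125)
Σ b_i: 121/144·1 + 68/279·1 + (-125/1488)·1 = 1 ✓
b·c: 68/279·3/2 + (-125/1488)·(-8/5) = 1/2 ✓
b·c²: 68/279·9/4 + (-125/1488)·64/25 = 1/3 ✓
b·Ac: (-125/1488)·(-248/125) = 1/6 ✓; 3 stages ⇒ order 3.

3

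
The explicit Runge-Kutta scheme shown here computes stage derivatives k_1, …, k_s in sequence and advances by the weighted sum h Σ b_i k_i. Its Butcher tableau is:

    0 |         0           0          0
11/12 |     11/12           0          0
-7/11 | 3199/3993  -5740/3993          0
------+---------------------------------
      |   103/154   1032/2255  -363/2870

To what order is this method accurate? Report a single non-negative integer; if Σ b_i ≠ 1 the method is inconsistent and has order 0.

3

b = (103/154, 1032/2255, -363/2870)
c = (0, 11/12, -7/11)
Ac = (0, 0, -1435/1089)
Σ b_i: 103/154·1 + 1032/2255·1 + (-363/2870)·1 = 1 ✓
b·c: 1032/2255·11/12 + (-363/2870)·(-7/11) = 1/2 ✓
b·c²: 1032/2255·121/144 + (-363/2870)·49/121 = 1/3 ✓
b·Ac: (-363/2870)·(-1435/1089) = 1/6 ✓; 3 stages ⇒ order 3.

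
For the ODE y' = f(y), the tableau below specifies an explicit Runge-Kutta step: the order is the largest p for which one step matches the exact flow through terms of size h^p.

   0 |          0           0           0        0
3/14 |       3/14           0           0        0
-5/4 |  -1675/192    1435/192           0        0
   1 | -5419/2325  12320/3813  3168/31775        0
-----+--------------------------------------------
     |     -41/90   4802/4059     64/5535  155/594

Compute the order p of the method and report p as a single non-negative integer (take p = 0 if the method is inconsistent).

b = (-41/90, 4802/4059, 64/5535, 155/594)
c = (0, 3/14, -5/4, 1)
Ac = (0, 0, 205/128, 88/155)
Σ b_i: (-41/90)·1 + 4802/4059·1 + 64/5535·1 + 155/594·1 = 1 ✓
b·c: 4802/4059·3/14 + 64/5535·(-5/4) + 155/594·1 = 1/2 ✓
b·c²: 4802/4059·9/196 + 64/5535·25/16 + 155/594·1 = 1/3 ✓
b·Ac: 64/5535·205/128 + 155/594·88/155 = 1/6 ✓
b·c³: 4802/4059·27/2744 + 64/5535·(-125/64) + 155/594·1 = 1/4 ✓
b·(c∘Ac): 64/5535·(-1025/512) + 155/594·88/155 = 1/8 ✓
b·Ac²: 64/5535·615/1792 + 155/594·66/217 = 1/12 ✓
b·A²c: 155/594·99/620 = 1/24 ✓; 4 stages ⇒ order 4.

4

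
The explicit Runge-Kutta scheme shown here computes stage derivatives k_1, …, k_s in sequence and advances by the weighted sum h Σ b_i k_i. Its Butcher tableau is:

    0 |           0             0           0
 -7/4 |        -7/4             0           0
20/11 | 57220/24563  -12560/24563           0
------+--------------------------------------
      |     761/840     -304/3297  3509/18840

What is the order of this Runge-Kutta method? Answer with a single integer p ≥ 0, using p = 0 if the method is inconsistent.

b = (761/840, -304/3297, 3509/18840)
c = (0, -7/4, 20/11)
Ac = (0, 0, 3140/3509)
Σ b_i: 761/840·1 + (-304/3297)·1 + 3509/18840·1 = 1 ✓
b·c: (-304/3297)·(-7/4) + 3509/18840·20/11 = 1/2 ✓
b·c²: (-304/3297)·49/16 + 3509/18840·400/121 = 1/3 ✓
b·Ac: 3509/18840·3140/3509 = 1/6 ✓; 3 stages ⇒ order 3.

3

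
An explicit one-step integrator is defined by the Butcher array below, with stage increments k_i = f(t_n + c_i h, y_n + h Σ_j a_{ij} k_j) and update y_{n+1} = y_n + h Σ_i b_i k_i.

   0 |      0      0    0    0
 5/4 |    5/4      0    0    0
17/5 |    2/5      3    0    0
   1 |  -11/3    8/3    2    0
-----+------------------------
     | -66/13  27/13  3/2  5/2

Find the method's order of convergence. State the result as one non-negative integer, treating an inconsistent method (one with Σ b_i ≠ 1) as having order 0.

b = (-66/13, 27/13, 3/2, 5/2)
c = (0, 5/4, 17/5, 1)
Ac = (0, 0, 15/4, 152/15)
Σ b_i: (-66/13)·1 + 27/13·1 + 3/2·1 + 5/2·1 = 1 ✓
b·c: 27/13·5/4 + 3/2·17/5 + 5/2·1 = 2651/260 ≠ 1/2 ⇒ order 1.

1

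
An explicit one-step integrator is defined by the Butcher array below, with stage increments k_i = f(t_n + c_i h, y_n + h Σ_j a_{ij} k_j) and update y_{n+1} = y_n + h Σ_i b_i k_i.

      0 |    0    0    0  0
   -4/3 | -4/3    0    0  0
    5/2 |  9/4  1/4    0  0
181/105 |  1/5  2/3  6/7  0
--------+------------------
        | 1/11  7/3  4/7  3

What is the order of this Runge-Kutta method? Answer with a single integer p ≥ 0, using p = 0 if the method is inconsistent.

0

b = (1/11, 7/3, 4/7, 3)
c = (0, -4/3, 5/2, 181/105)
Ac = (0, 0, -1/3, 79/63)
Σ b_i: 1/11·1 + 7/3·1 + 4/7·1 + 3·1 = 1385/231 ≠ 1 ⇒ order 0.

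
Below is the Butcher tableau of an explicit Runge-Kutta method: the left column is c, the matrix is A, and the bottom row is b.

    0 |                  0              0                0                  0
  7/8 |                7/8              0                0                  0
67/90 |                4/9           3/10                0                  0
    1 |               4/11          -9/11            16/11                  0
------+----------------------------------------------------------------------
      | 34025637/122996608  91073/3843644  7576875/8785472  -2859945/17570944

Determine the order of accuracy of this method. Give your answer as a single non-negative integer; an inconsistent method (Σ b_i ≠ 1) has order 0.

b = (34025637/122996608, 91073/3843644, 7576875/8785472, -2859945/17570944)
c = (0, 7/8, 67/90, 1)
Ac = (0, 0, 21/80, 1453/3960)
Σ b_i: 34025637/122996608·1 + 91073/3843644·1 + 7576875/8785472·1 + (-2859945/17570944)·1 = 1 ✓
b·c: 91073/3843644·7/8 + 7576875/8785472·67/90 + (-2859945/17570944)·1 = 1/2 ✓
b·c²: 91073/3843644·49/64 + 7576875/8785472·4489/8100 + (-2859945/17570944)·1 = 1/3 ✓
b·Ac: 7576875/8785472·21/80 + (-2859945/17570944)·1453/3960 = 1/6 ✓
b·c³: 91073/3843644·343/512 + 7576875/8785472·300763/729000 + (-2859945/17570944)·1 = 1585845079/7590647808 ≠ 1/4 ⇒ order 3.
b·(c∘Ac): 7576875/8785472·469/2400 + (-2859945/17570944)·1453/3960 = 91772477/843405312 ≠ 1/8
b·Ac²: 7576875/8785472·147/640 + (-2859945/17570944)·256159/1425600 = 400509577/2372077440 ≠ 1/12
b·A²c: (-2859945/17570944)·21/55 = -1091979/17570944 ≠ 1/24

3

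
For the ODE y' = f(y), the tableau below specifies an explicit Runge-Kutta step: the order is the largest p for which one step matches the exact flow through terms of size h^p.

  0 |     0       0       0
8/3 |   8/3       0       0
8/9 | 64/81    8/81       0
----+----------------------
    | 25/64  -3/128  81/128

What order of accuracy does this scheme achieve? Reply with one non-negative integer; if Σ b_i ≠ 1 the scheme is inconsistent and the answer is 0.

b = (25/64, -3/128, 81/128)
c = (0, 8/3, 8/9)
Ac = (0, 0, 64/243)
Σ b_i: 25/64·1 + (-3/128)·1 + 81/128·1 = 1 ✓
b·c: (-3/128)·8/3 + 81/128·8/9 = 1/2 ✓
b·c²: (-3/128)·64/9 + 81/128·64/81 = 1/3 ✓
b·Ac: 81/128·64/243 = 1/6 ✓; 3 stages ⇒ order 3.

3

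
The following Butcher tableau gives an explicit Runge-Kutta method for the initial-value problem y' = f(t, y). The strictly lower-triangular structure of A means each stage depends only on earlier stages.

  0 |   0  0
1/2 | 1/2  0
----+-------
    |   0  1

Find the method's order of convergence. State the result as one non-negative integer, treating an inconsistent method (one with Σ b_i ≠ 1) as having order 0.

b = (0, 1)
c = (0, 1/2)
Σ b_i: 1·1 = 1 ✓
b·c: 1·1/2 = 1/2 ✓; 2 stages ⇒ order 2.

2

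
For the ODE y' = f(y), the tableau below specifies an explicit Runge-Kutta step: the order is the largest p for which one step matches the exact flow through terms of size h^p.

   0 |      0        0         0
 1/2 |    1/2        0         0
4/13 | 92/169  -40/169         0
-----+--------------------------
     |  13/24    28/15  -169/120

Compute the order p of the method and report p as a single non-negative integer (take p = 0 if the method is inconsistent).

3

b = (13/24, 28/15, -169/120)
c = (0, 1/2, 4/13)
Ac = (0, 0, -20/169)
Σ b_i: 13/24·1 + 28/15·1 + (-169/120)·1 = 1 ✓
b·c: 28/15·1/2 + (-169/120)·4/13 = 1/2 ✓
b·c²: 28/15·1/4 + (-169/120)·16/169 = 1/3 ✓
b·Ac: (-169/120)·(-20/169) = 1/6 ✓; 3 stages ⇒ order 3.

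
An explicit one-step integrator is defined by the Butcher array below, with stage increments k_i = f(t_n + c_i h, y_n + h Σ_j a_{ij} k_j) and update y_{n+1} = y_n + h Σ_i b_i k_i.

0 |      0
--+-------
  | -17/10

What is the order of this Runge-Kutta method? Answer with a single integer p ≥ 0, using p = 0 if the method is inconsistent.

0

b = (-17/10)
c = (0)
Σ b_i: (-17/10)·1 = -17/10 ≠ 1 ⇒ order 0.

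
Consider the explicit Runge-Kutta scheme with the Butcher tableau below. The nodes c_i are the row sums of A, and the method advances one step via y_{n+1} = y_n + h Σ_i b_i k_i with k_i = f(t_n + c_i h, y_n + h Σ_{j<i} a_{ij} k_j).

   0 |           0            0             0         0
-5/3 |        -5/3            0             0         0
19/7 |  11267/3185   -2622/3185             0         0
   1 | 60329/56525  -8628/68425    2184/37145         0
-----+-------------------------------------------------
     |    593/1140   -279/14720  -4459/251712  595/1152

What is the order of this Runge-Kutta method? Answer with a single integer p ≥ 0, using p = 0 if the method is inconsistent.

4

b = (593/1140, -279/14720, -4459/251712, 595/1152)
c = (0, -5/3, 19/7, 1)
Ac = (0, 0, 874/637, 44/119)
Σ b_i: 593/1140·1 + (-279/14720)·1 + (-4459/251712)·1 + 595/1152·1 = 1 ✓
b·c: (-279/14720)·(-5/3) + (-4459/251712)·19/7 + 595/1152·1 = 1/2 ✓
b·c²: (-279/14720)·25/9 + (-4459/251712)·361/49 + 595/1152·1 = 1/3 ✓
b·Ac: (-4459/251712)·874/637 + 595/1152·44/119 = 1/6 ✓
b·c³: (-279/14720)·(-125/27) + (-4459/251712)·6859/343 + 595/1152·1 = 1/4 ✓
b·(c∘Ac): (-4459/251712)·16606/4459 + 595/1152·44/119 = 1/8 ✓
b·Ac²: (-4459/251712)·(-4370/1911) + 595/1152·148/1785 = 1/12 ✓
b·A²c: 595/1152·48/595 = 1/24 ✓; 4 stages ⇒ order 4.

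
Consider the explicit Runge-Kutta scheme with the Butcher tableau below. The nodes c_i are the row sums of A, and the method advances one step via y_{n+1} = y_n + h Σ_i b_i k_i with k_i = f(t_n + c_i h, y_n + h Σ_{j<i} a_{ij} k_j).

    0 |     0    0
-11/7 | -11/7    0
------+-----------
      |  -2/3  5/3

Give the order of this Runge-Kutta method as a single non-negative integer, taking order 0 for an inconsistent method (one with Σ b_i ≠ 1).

b = (-2/3, 5/3)
c = (0, -11/7)
Σ b_i: (-2/3)·1 + 5/3·1 = 1 ✓
b·c: 5/3·(-11/7) = -55/21 ≠ 1/2 ⇒ order 1.

1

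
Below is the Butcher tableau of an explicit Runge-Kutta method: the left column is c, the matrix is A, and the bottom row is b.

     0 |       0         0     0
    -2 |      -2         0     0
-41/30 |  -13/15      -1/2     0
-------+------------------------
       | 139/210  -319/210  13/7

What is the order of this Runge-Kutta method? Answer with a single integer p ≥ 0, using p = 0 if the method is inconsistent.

b = (139/210, -319/210, 13/7)
c = (0, -2, -41/30)
Ac = (0, 0, 1)
Σ b_i: 139/210·1 + (-319/210)·1 + 13/7·1 = 1 ✓
b·c: (-319/210)·(-2) + 13/7·(-41/30) = 1/2 ✓
b·c²: (-319/210)·4 + 13/7·1681/900 = -16427/6300 ≠ 1/3 ⇒ order 2.
b·Ac: 13/7·1 = 13/7 ≠ 1/6

2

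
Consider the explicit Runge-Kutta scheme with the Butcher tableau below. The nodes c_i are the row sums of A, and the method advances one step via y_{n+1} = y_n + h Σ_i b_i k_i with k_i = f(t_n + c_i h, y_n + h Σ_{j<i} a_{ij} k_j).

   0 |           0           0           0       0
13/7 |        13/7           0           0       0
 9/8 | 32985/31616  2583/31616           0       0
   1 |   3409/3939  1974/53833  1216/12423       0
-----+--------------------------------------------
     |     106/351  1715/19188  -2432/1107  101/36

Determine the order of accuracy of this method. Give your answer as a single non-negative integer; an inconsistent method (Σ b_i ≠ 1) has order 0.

4

b = (106/351, 1715/19188, -2432/1107, 101/36)
c = (0, 13/7, 9/8, 1)
Ac = (0, 0, 369/2432, 18/101)
Σ b_i: 106/351·1 + 1715/19188·1 + (-2432/1107)·1 + 101/36·1 = 1 ✓
b·c: 1715/19188·13/7 + (-2432/1107)·9/8 + 101/36·1 = 1/2 ✓
b·c²: 1715/19188·169/49 + (-2432/1107)·81/64 + 101/36·1 = 1/3 ✓
b·Ac: (-2432/1107)·369/2432 + 101/36·18/101 = 1/6 ✓
b·c³: 1715/19188·2197/343 + (-2432/1107)·729/512 + 101/36·1 = 1/4 ✓
b·(c∘Ac): (-2432/1107)·3321/19456 + 101/36·18/101 = 1/8 ✓
b·Ac²: (-2432/1107)·4797/17024 + 101/36·177/707 = 1/12 ✓
b·A²c: 101/36·3/202 = 1/24 ✓; 4 stages ⇒ order 4.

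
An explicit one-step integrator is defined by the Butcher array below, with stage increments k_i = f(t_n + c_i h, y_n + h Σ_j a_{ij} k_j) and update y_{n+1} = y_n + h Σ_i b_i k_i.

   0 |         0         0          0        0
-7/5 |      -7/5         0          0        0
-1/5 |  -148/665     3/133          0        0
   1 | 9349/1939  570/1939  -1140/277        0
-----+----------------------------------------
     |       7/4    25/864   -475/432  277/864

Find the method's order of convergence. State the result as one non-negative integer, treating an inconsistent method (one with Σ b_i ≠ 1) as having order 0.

4

b = (7/4, 25/864, -475/432, 277/864)
c = (0, -7/5, -1/5, 1)
Ac = (0, 0, -3/95, 114/277)
Σ b_i: 7/4·1 + 25/864·1 + (-475/432)·1 + 277/864·1 = 1 ✓
b·c: 25/864·(-7/5) + (-475/432)·(-1/5) + 277/864·1 = 1/2 ✓
b·c²: 25/864·49/25 + (-475/432)·1/25 + 277/864·1 = 1/3 ✓
b·Ac: (-475/432)·(-3/95) + 277/864·114/277 = 1/6 ✓
b·c³: 25/864·(-343/125) + (-475/432)·(-1/125) + 277/864·1 = 1/4 ✓
b·(c∘Ac): (-475/432)·3/475 + 277/864·114/277 = 1/8 ✓
b·Ac²: (-475/432)·21/475 + 277/864·114/277 = 1/12 ✓
b·A²c: 277/864·36/277 = 1/24 ✓; 4 stages ⇒ order 4.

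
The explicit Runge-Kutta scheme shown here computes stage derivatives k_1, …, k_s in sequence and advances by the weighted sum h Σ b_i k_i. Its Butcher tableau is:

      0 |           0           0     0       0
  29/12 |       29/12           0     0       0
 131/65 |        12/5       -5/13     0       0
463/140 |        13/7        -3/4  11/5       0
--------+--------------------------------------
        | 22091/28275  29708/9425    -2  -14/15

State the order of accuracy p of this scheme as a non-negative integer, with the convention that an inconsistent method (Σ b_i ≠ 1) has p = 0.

2

b = (22091/28275, 29708/9425, -2, -14/15)
c = (0, 29/12, 131/65, 463/140)
Ac = (0, 0, -145/156, 13631/5200)
Σ b_i: 22091/28275·1 + 29708/9425·1 + (-2)·1 + (-14/15)·1 = 1 ✓
b·c: 29708/9425·29/12 + (-2)·131/65 + (-14/15)·463/140 = 1/2 ✓
b·c²: 29708/9425·841/144 + (-2)·17161/4225 + (-14/15)·214369/19600 = 822007/10647000 ≠ 1/3 ⇒ order 2.
b·Ac: (-2)·(-145/156) + (-14/15)·13631/5200 = -7639/13000 ≠ 1/6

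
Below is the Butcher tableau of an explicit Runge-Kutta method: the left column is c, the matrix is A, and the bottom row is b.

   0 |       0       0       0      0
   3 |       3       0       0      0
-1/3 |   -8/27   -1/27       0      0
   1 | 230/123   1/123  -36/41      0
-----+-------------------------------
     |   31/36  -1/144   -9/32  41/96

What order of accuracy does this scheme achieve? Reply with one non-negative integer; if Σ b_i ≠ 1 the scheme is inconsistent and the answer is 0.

b = (31/36, -1/144, -9/32, 41/96)
c = (0, 3, -1/3, 1)
Ac = (0, 0, -1/9, 13/41)
Σ b_i: 31/36·1 + (-1/144)·1 + (-9/32)·1 + 41/96·1 = 1 ✓
b·c: (-1/144)·3 + (-9/32)·(-1/3) + 41/96·1 = 1/2 ✓
b·c²: (-1/144)·9 + (-9/32)·1/9 + 41/96·1 = 1/3 ✓
b·Ac: (-9/32)·(-1/9) + 41/96·13/41 = 1/6 ✓
b·c³: (-1/144)·27 + (-9/32)·(-1/27) + 41/96·1 = 1/4 ✓
b·(c∘Ac): (-9/32)·1/27 + 41/96·13/41 = 1/8 ✓
b·Ac²: (-9/32)·(-1/3) + 41/96·(-1/41) = 1/12 ✓
b·A²c: 41/96·4/41 = 1/24 ✓; 4 stages ⇒ order 4.

4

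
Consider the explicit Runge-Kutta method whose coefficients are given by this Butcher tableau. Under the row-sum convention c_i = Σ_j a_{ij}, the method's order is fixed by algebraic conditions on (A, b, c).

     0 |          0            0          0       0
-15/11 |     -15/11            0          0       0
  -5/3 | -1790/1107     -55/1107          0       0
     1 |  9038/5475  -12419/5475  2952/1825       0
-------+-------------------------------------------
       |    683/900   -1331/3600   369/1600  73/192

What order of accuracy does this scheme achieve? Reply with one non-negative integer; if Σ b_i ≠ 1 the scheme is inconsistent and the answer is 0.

b = (683/900, -1331/3600, 369/1600, 73/192)
c = (0, -15/11, -5/3, 1)
Ac = (0, 0, 25/369, 29/73)
Σ b_i: 683/900·1 + (-1331/3600)·1 + 369/1600·1 + 73/192·1 = 1 ✓
b·c: (-1331/3600)·(-15/11) + 369/1600·(-5/3) + 73/192·1 = 1/2 ✓
b·c²: (-1331/3600)·225/121 + 369/1600·25/9 + 73/192·1 = 1/3 ✓
b·Ac: 369/1600·25/369 + 73/192·29/73 = 1/6 ✓
b·c³: (-1331/3600)·(-3375/1331) + 369/1600·(-125/27) + 73/192·1 = 1/4 ✓
b·(c∘Ac): 369/1600·(-125/1107) + 73/192·29/73 = 1/8 ✓
b·Ac²: 369/1600·(-125/1353) + 73/192·221/803 = 1/12 ✓
b·A²c: 73/192·8/73 = 1/24 ✓; 4 stages ⇒ order 4.

4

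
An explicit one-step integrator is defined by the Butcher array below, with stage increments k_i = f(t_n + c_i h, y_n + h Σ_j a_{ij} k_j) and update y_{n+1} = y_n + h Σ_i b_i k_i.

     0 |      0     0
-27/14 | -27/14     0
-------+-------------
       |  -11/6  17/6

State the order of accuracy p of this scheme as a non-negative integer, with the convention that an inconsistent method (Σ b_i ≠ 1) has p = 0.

1

b = (-11/6, 17/6)
c = (0, -27/14)
Σ b_i: (-11/6)·1 + 17/6·1 = 1 ✓
b·c: 17/6·(-27/14) = -153/28 ≠ 1/2 ⇒ order 1.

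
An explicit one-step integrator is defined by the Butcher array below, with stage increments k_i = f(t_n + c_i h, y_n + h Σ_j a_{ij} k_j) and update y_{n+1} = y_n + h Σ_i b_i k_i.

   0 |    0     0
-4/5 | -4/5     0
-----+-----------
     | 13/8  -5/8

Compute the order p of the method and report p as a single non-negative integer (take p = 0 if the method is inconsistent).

b = (13/8, -5/8)
c = (0, -4/5)
Σ b_i: 13/8·1 + (-5/8)·1 = 1 ✓
b·c: (-5/8)·(-4/5) = 1/2 ✓; 2 stages ⇒ order 2.

2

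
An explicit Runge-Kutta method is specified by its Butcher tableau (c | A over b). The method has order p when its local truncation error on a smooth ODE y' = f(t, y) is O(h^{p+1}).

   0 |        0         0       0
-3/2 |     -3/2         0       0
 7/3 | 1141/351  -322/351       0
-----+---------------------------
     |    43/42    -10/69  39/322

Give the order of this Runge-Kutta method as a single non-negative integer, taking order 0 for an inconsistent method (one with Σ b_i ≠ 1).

3

b = (43/42, -10/69, 39/322)
c = (0, -3/2, 7/3)
Ac = (0, 0, 161/117)
Σ b_i: 43/42·1 + (-10/69)·1 + 39/322·1 = 1 ✓
b·c: (-10/69)·(-3/2) + 39/322·7/3 = 1/2 ✓
b·c²: (-10/69)·9/4 + 39/322·49/9 = 1/3 ✓
b·Ac: 39/322·161/117 = 1/6 ✓; 3 stages ⇒ order 3.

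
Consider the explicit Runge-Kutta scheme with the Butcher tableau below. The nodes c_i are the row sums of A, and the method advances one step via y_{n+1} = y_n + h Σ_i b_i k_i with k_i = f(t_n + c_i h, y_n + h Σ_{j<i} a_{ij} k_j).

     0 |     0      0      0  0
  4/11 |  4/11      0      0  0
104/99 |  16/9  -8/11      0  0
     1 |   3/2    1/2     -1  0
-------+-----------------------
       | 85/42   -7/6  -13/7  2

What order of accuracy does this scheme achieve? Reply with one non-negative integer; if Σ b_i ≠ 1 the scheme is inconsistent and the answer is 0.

b = (85/42, -7/6, -13/7, 2)
c = (0, 4/11, 104/99, 1)
Ac = (0, 0, -32/121, -86/99)
Σ b_i: 85/42·1 + (-7/6)·1 + (-13/7)·1 + 2·1 = 1 ✓
b·c: (-7/6)·4/11 + (-13/7)·104/99 + 2·1 = -260/693 ≠ 1/2 ⇒ order 1.

1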